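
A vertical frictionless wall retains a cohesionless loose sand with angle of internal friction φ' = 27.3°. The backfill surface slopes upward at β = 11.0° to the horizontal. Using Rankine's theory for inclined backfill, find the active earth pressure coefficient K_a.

0.396

K_a = cos β · (cos β − √(cos²β − cos²φ)) / (cos β + √(cos²β − cos²φ)).
cos β = 0.9816, cos φ = 0.8886, √(cos²β − cos²φ) = 0.4171.
K_a = 0.9816 × (0.9816 − 0.4171)/(0.9816 + 0.4171) = 0.3962.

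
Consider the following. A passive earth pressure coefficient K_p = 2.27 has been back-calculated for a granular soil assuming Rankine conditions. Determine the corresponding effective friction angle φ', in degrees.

22.9°

K_p = (1+sin φ)/(1−sin φ) ⇒ sin φ = (K_p − 1)/(K_p + 1) = 0.3884.
φ = arcsin(0.3884) = 22.85°.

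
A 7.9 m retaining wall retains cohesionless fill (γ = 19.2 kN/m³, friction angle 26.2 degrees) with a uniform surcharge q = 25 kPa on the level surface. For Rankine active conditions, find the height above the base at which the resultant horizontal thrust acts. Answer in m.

K_a = 0.3874.
Triangular part P₁ = ½K_aγH² = 232.1 at H/3 = 2.633 m; rectangular part P₂ = K_a q H = 76.52 at H/2 = 3.950 m.
ȳ = (P₁·2.633 + P₂·3.950)/(P₁+P₂) = 2.960 m.

2.96 m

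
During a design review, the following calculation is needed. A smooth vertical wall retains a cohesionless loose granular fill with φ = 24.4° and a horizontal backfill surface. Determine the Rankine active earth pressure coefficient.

0.415

K_a = tan²(45° − φ/2) = tan²(32.80°) = 0.4153.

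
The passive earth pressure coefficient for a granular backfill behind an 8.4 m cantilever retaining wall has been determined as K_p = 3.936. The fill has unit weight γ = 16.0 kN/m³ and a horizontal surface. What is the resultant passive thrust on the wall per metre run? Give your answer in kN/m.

P = ½ K_p γ H² = 0.5 × 3.936 × 16.0 × 8.4² = 2222 kN/m.

2220 kN/m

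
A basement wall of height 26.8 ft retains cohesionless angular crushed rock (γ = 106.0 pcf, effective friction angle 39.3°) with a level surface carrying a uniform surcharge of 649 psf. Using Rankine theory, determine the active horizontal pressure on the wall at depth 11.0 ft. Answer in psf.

K_a = (1 − sin φ)/(1 + sin φ) = 0.2245.
σ_v = γz + q = 106.0 × 11.0 + 649 = 1815 psf.
σ_h = K_a σ_v = 0.2245 × 1815 = 407.4 psf.

407 psf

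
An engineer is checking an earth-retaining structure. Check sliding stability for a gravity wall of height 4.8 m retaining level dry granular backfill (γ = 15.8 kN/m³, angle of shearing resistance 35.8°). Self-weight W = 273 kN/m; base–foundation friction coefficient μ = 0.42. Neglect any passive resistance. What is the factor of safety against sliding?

K_a = tan²(45° − 35.8°/2) = 0.2619.
P_a = ½K_aγH² = 0.5×0.2619×15.8×4.8² = 47.66 kN/m, acting at H/3 = 1.600 m above the base.
FS_sliding = μW / P_a = 0.42×273 / 47.66 = 2.406.

2.41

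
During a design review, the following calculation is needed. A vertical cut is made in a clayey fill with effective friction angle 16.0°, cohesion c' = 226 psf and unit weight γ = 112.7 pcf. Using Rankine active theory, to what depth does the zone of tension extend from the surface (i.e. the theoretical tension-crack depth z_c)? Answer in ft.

5.32 ft

K_a = tan²(45° − 16.0°/2) = 0.5678; √K_a = 0.7536.
The active pressure is zero where K_a γ z = 2c√K_a, so z_c = 2c/(γ√K_a) = 2×226/(112.7×0.7536) = 5.322 ft.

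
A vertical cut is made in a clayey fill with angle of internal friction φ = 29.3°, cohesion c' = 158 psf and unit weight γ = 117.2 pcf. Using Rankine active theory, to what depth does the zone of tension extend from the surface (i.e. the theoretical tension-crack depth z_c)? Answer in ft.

K_a = tan²(45° − 29.3°/2) = 0.3428; √K_a = 0.5855.
The active pressure is zero where K_a γ z = 2c√K_a, so z_c = 2c/(γ√K_a) = 2×158/(117.2×0.5855) = 4.605 ft.

4.60 ft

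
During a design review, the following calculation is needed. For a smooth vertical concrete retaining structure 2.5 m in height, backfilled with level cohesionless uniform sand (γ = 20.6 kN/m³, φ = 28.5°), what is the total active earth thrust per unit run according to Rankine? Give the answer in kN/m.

22.8 kN/m

K_a = tan²(45° − φ/2) = 0.3540.
P_a = ½ K_a γ H² = 0.5 × 0.3540 × 20.6 × 2.5² = 22.79 kN/m.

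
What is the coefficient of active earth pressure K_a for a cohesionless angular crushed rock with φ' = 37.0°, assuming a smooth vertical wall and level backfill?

0.249

K_a = (1 − sin φ)/(1 + sin φ) = (1 − sin 37.0°)/(1 + sin 37.0°) = 0.2486.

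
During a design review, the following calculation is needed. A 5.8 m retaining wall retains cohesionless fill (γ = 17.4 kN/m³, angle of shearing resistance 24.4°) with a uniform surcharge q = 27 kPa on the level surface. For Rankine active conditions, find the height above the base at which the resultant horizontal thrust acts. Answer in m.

K_a = 0.4153.
Triangular part P₁ = ½K_aγH² = 121.6 at H/3 = 1.933 m; rectangular part P₂ = K_a q H = 65.04 at H/2 = 2.900 m.
ȳ = (P₁·1.933 + P₂·2.900)/(P₁+P₂) = 2.270 m.

2.27 m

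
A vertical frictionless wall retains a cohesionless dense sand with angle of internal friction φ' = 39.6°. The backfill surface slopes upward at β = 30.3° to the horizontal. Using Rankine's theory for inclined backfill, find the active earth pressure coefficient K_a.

K_a = cos β · (cos β − √(cos²β − cos²φ)) / (cos β + √(cos²β − cos²φ)).
cos β = 0.8634, cos φ = 0.7705, √(cos²β − cos²φ) = 0.3896.
K_a = 0.8634 × (0.8634 − 0.3896)/(0.8634 + 0.3896) = 0.3265.

0.327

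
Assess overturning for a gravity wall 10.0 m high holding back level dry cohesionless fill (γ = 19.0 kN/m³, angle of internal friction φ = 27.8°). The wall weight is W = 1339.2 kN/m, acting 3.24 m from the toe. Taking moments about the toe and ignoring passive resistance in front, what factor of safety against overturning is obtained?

K_a = tan²(45° − 27.8°/2) = 0.3639.
P_a = ½K_aγH² = 0.5×0.3639×19.0×10.0² = 345.7 kN/m, acting at H/3 = 3.333 m above the base.
Overturning moment M_o = P_a × H/3 = 345.7 × 3.333 = 1152.
Resisting moment M_r = W × 3.24 = 1339.2 × 3.24 = 4339.
FS_overturning = M_r/M_o = 4339/1152 = 3.765.

3.77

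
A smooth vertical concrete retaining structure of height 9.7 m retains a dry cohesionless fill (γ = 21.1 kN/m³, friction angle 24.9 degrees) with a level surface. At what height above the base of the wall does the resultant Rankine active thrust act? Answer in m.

3.23 m

K_a = 0.4074.
The pressure distribution is triangular, so the resultant acts at H/3 above the base = 9.7/3 = 3.233 m.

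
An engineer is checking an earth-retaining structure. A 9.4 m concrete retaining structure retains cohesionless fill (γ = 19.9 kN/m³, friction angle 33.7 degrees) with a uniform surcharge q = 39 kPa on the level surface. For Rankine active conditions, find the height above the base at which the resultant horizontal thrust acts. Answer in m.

3.59 m

K_a = 0.2863.
Triangular part P₁ = ½K_aγH² = 251.7 at H/3 = 3.133 m; rectangular part P₂ = K_a q H = 105.0 at H/2 = 4.700 m.
ȳ = (P₁·3.133 + P₂·4.700)/(P₁+P₂) = 3.594 m.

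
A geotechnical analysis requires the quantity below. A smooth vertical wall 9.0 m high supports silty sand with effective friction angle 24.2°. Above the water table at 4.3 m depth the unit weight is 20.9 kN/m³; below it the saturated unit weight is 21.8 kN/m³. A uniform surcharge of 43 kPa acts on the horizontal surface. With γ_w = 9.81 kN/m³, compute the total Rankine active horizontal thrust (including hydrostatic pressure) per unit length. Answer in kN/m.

583 kN/m

K_a = tan²(45° − φ/2) = 0.4185.
γ' = 21.8 − 9.81 = 11.99 kN/m³. h₂ = H − d_w = 4.7 m.
σ'_h: at surface K_a·q = 18.00; at WT K_a(q+γd_w) = 55.61; at base K_a(q+γd_w+γ'h₂) = 79.19 kPa.
P₁ = ½(18.00+55.61)×4.3 = 158.2; P₂ = ½(55.61+79.19)×4.7 = 316.8; P_w = ½γ_w h₂² = 108.4.
Total = 158.2+316.8+108.4 = 583.4 kN/m.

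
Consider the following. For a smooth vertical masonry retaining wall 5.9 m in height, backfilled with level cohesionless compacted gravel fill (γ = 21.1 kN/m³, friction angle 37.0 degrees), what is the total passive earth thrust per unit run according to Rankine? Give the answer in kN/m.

K_p = tan²(45° + φ/2) = 4.023.
P_p = ½ K_p γ H² = 0.5 × 4.023 × 21.1 × 5.9² = 1477 kN/m.

1480 kN/m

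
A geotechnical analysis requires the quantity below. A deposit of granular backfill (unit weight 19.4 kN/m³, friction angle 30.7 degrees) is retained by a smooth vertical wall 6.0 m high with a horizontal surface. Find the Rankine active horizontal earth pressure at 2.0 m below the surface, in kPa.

K_a = (1 − sin φ)/(1 + sin φ) = 0.3240.
σ_h = K_a γ z = 0.3240 × 19.4 × 2.0 = 12.57 kPa.

12.6 kPa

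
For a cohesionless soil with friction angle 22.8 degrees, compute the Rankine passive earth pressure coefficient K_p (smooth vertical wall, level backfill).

K_p = (1 + sin φ)/(1 − sin φ) = tan²(45° + 22.8°/2) = 2.265.

2.27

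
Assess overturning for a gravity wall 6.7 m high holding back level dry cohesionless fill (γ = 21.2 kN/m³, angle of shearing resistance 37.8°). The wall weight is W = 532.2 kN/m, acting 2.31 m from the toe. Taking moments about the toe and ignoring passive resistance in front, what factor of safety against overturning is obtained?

4.82

K_a = tan²(45° − 37.8°/2) = 0.2400.
P_a = ½K_aγH² = 0.5×0.2400×21.2×6.7² = 114.2 kN/m, acting at H/3 = 2.233 m above the base.
Overturning moment M_o = P_a × H/3 = 114.2 × 2.233 = 255.0.
Resisting moment M_r = W × 2.31 = 532.2 × 2.31 = 1229.
FS_overturning = M_r/M_o = 1229/255.0 = 4.820.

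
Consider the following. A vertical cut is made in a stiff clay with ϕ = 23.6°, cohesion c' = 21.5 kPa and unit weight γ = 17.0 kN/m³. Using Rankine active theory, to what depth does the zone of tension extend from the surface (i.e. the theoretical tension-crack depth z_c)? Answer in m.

3.87 m

K_a = tan²(45° − 23.6°/2) = 0.4282; √K_a = 0.6544.
The active pressure is zero where K_a γ z = 2c√K_a, so z_c = 2c/(γ√K_a) = 2×21.5/(17.0×0.6544) = 3.865 m.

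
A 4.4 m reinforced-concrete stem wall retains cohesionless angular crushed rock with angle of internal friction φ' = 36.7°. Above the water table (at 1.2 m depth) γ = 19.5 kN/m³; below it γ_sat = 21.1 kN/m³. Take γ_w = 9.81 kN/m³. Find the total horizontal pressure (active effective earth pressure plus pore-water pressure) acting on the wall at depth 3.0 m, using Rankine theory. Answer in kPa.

K_a = (1 − sin φ)/(1 + sin φ) = 0.2519.
γ' = 21.1 − 9.81 = 11.29 kN/m³.
Effective vertical stress at 3.0 m: σ'_v = 19.5×1.2 + 11.29×1.80 = 43.72 kPa.
σ'_h = K_a σ'_v = 0.2519 × 43.72 = 11.01 kPa; u = γ_w × 1.80 = 17.66 kPa.
Total σ_h = 11.01 + 17.66 = 28.67 kPa.

28.7 kPa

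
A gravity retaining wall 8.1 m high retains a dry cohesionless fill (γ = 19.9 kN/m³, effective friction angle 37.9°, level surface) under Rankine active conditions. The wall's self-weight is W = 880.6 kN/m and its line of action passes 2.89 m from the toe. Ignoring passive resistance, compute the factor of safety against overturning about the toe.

6.04

K_a = tan²(45° − 37.9°/2) = 0.2389.
P_a = ½K_aγH² = 0.5×0.2389×19.9×8.1² = 156.0 kN/m, acting at H/3 = 2.700 m above the base.
Overturning moment M_o = P_a × H/3 = 156.0 × 2.700 = 421.2.
Resisting moment M_r = W × 2.89 = 880.6 × 2.89 = 2545.
FS_overturning = M_r/M_o = 2545/421.2 = 6.043.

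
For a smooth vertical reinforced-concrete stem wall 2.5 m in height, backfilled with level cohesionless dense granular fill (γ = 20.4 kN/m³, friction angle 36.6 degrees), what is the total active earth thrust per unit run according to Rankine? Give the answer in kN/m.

16.1 kN/m

K_a = tan²(45° − φ/2) = 0.2530.
P_a = ½ K_a γ H² = 0.5 × 0.2530 × 20.4 × 2.5² = 16.13 kN/m.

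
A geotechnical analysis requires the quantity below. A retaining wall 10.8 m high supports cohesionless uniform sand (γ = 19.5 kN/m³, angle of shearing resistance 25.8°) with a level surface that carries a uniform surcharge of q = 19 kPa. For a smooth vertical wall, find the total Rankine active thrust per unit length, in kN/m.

K_a = tan²(45° − φ/2) = 0.3935.
Soil triangle: ½ K_a γ H² = 0.5×0.3935×19.5×10.8² = 447.5 kN/m.
Surcharge rectangle: K_a q H = 0.3935×19×10.8 = 80.75 kN/m.
Total = 447.5 + 80.75 = 528.3 kN/m.

528 kN/m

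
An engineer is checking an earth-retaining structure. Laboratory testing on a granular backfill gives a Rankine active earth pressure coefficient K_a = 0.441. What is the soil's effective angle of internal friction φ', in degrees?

22.8°

K_a = tan²(45° − φ/2) ⇒ 45° − φ/2 = arctan(√0.441) = 33.59°.
φ = 2(45° − 33.59°) = 22.83°.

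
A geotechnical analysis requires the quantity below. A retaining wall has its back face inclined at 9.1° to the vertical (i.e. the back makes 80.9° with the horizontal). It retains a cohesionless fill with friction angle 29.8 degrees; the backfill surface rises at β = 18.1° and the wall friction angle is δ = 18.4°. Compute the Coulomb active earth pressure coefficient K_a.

K_a = sin²(α+φ) / [sin²α · sin(α−δ) · (1 + √{sin(φ+δ)sin(φ−β) / (sin(α−δ)sin(α+β))})²].
With α = 80.9°, φ = 29.8°, δ = 18.4°, β = 18.1°: K_a = 0.5051.

0.505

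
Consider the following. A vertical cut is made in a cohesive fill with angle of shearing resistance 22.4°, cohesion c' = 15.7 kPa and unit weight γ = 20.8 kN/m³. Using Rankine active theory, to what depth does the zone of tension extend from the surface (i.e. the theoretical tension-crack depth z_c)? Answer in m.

2.26 m

K_a = tan²(45° − 22.4°/2) = 0.4482; √K_a = 0.6694.
The active pressure is zero where K_a γ z = 2c√K_a, so z_c = 2c/(γ√K_a) = 2×15.7/(20.8×0.6694) = 2.255 m.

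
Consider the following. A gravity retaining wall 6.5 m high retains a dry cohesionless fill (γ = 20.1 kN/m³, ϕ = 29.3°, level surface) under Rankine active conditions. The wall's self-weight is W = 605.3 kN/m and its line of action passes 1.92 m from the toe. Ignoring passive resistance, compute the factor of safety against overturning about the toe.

3.68

K_a = tan²(45° − 29.3°/2) = 0.3428.
P_a = ½K_aγH² = 0.5×0.3428×20.1×6.5² = 145.6 kN/m, acting at H/3 = 2.167 m above the base.
Overturning moment M_o = P_a × H/3 = 145.6 × 2.167 = 315.4.
Resisting moment M_r = W × 1.92 = 605.3 × 1.92 = 1162.
FS_overturning = M_r/M_o = 1162/315.4 = 3.685.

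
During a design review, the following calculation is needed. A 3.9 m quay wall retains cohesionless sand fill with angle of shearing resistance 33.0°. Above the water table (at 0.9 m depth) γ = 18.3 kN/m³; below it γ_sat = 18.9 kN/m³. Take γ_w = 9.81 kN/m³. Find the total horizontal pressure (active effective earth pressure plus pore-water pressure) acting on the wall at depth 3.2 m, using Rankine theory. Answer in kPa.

K_a = (1 − sin φ)/(1 + sin φ) = 0.2948.
γ' = 18.9 − 9.81 = 9.090 kN/m³.
Effective vertical stress at 3.2 m: σ'_v = 18.3×0.9 + 9.090×2.30 = 37.38 kPa.
σ'_h = K_a σ'_v = 0.2948 × 37.38 = 11.02 kPa; u = γ_w × 2.30 = 22.56 kPa.
Total σ_h = 11.02 + 22.56 = 33.58 kPa.

33.6 kPa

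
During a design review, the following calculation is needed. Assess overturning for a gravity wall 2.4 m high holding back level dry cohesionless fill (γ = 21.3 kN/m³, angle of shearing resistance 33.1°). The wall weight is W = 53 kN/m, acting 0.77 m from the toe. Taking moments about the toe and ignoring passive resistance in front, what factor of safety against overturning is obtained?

K_a = tan²(45° − 33.1°/2) = 0.2936.
P_a = ½K_aγH² = 0.5×0.2936×21.3×2.4² = 18.01 kN/m, acting at H/3 = 0.8000 m above the base.
Overturning moment M_o = P_a × H/3 = 18.01 × 0.8000 = 14.41.
Resisting moment M_r = W × 0.77 = 53 × 0.77 = 40.81.
FS_overturning = M_r/M_o = 40.81/14.41 = 2.833.

2.83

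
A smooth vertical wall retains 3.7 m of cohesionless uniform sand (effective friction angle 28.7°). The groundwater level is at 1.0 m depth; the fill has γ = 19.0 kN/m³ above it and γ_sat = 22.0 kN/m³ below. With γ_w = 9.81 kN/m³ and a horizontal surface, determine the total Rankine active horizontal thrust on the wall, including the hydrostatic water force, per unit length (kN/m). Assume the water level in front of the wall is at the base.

K_a = tan²(45° − φ/2) = 0.3511.
γ' = 22.0 − 9.81 = 12.19 kN/m³. Depth below WT = 2.7 m.
σ'_h at WT = K_a γ d_w = 6.672 kPa; at base = 6.672 + K_a γ' × 2.7 = 18.23 kPa.
P₁ (0–1.0 m) = ½×6.672×1.0 = 3.336. P₂ (1.0–3.7 m) = ½(6.672+18.23)×2.7 = 33.62.
P_w = ½ γ_w h₂² = 0.5×9.81×2.7² = 35.76. Total = 3.336+33.62+35.76 = 72.71 kN/m.

72.7 kN/m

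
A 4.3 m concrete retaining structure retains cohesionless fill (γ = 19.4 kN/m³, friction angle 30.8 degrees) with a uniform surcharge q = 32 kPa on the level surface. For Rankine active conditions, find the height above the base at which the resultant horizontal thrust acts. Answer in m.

1.74 m

K_a = 0.3227.
Triangular part P₁ = ½K_aγH² = 57.88 at H/3 = 1.433 m; rectangular part P₂ = K_a q H = 44.41 at H/2 = 2.150 m.
ȳ = (P₁·1.433 + P₂·2.150)/(P₁+P₂) = 1.744 m.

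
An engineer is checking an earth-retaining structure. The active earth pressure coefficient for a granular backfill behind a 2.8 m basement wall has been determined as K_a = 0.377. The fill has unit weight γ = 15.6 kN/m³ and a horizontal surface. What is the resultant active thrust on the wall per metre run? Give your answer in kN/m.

P = ½ K_a γ H² = 0.5 × 0.377 × 15.6 × 2.8² = 23.05 kN/m.

23.1 kN/m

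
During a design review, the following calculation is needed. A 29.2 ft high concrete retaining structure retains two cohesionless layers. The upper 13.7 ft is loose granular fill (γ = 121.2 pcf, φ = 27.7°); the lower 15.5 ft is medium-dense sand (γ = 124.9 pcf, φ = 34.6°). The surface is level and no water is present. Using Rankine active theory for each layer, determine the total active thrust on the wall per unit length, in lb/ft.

15400 lb/ft

K_a1 = tan²(45°−27.7°/2) = 0.3653; K_a2 = tan²(45°−34.6°/2) = 0.2756.
Layer 1: σ at base = K_a1 γ₁ h₁ = 606.6 psf; P₁ = ½×606.6×13.7 = 4155.
Layer 2: σ_v at top = γ₁h₁ = 1660; σ_h top = K_a2×1660 = 457.7; σ_h base = K_a2×(1660+124.9×15.5) = 991.3.
P₂ = ½(457.7+991.3)×15.5 = 11230. Total P_a = 4155+11230 = 15380 lb/ft.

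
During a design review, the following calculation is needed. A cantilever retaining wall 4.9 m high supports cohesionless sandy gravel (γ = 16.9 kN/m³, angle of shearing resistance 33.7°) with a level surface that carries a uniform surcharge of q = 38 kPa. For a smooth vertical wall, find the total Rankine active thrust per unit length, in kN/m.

K_a = tan²(45° − φ/2) = 0.2863.
Soil triangle: ½ K_a γ H² = 0.5×0.2863×16.9×4.9² = 58.09 kN/m.
Surcharge rectangle: K_a q H = 0.2863×38×4.9 = 53.31 kN/m.
Total = 58.09 + 53.31 = 111.4 kN/m.

111 kN/m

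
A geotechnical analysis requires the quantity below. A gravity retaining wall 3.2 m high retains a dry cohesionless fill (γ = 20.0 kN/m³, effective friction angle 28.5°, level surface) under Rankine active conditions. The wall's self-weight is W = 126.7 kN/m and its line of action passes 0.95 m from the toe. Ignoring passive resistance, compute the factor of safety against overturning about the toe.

3.11

K_a = tan²(45° − 28.5°/2) = 0.3540.
P_a = ½K_aγH² = 0.5×0.3540×20.0×3.2² = 36.24 kN/m, acting at H/3 = 1.067 m above the base.
Overturning moment M_o = P_a × H/3 = 36.24 × 1.067 = 38.66.
Resisting moment M_r = W × 0.95 = 126.7 × 0.95 = 120.4.
FS_overturning = M_r/M_o = 120.4/38.66 = 3.113.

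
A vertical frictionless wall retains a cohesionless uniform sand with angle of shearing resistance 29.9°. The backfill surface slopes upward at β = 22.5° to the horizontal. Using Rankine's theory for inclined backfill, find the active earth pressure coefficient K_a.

0.449

K_a = cos β · (cos β − √(cos²β − cos²φ)) / (cos β + √(cos²β − cos²φ)).
cos β = 0.9239, cos φ = 0.8669, √(cos²β − cos²φ) = 0.3194.
K_a = 0.9239 × (0.9239 − 0.3194)/(0.9239 + 0.3194) = 0.4491.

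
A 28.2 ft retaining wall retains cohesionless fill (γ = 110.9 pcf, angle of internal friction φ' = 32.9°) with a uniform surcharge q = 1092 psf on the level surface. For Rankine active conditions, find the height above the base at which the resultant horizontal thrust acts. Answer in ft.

K_a = 0.2960.
Triangular part P₁ = ½K_aγH² = 13050 at H/3 = 9.400 ft; rectangular part P₂ = K_a q H = 9116 at H/2 = 14.10 ft.
ȳ = (P₁·9.400 + P₂·14.10)/(P₁+P₂) = 11.33 ft.

11.3 ft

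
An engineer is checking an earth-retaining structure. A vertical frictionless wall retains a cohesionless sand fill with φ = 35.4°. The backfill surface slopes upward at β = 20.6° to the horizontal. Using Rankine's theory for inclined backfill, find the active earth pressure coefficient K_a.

0.319

K_a = cos β · (cos β − √(cos²β − cos²φ)) / (cos β + √(cos²β − cos²φ)).
cos β = 0.9361, cos φ = 0.8151, √(cos²β − cos²φ) = 0.4602.
K_a = 0.9361 × (0.9361 − 0.4602)/(0.9361 + 0.4602) = 0.3190.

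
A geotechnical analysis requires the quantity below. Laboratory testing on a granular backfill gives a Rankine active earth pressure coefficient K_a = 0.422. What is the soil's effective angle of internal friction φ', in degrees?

K_a = tan²(45° − φ/2) ⇒ 45° − φ/2 = arctan(√0.422) = 33.01°.
φ = 2(45° − 33.01°) = 23.98°.

24.0°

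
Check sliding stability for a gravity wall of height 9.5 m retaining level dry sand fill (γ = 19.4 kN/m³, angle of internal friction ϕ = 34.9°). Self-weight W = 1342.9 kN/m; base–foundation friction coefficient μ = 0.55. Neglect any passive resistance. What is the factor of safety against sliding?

3.10

K_a = tan²(45° − 34.9°/2) = 0.2721.
P_a = ½K_aγH² = 0.5×0.2721×19.4×9.5² = 238.2 kN/m, acting at H/3 = 3.167 m above the base.
FS_sliding = μW / P_a = 0.55×1342.9 / 238.2 = 3.100.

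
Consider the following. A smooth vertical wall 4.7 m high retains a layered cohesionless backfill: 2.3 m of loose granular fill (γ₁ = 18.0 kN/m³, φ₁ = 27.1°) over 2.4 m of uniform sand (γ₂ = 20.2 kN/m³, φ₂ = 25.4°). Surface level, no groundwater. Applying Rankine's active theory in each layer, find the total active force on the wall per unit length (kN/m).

K_a1 = tan²(45°−27.1°/2) = 0.3741; K_a2 = tan²(45°−25.4°/2) = 0.3996.
Layer 1: σ at base = K_a1 γ₁ h₁ = 15.49 kPa; P₁ = ½×15.49×2.3 = 17.81.
Layer 2: σ_v at top = γ₁h₁ = 41.40; σ_h top = K_a2×41.40 = 16.55; σ_h base = K_a2×(41.40+20.2×2.4) = 35.92.
P₂ = ½(16.55+35.92)×2.4 = 62.96. Total P_a = 17.81+62.96 = 80.77 kN/m.

80.8 kN/m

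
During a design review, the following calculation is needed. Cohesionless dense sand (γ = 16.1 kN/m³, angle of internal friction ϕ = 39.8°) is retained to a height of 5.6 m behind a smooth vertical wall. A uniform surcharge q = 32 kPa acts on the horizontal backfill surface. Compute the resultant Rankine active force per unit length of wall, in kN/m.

K_a = tan²(45° − φ/2) = 0.2194.
Soil triangle: ½ K_a γ H² = 0.5×0.2194×16.1×5.6² = 55.39 kN/m.
Surcharge rectangle: K_a q H = 0.2194×32×5.6 = 39.32 kN/m.
Total = 55.39 + 39.32 = 94.72 kN/m.

94.7 kN/m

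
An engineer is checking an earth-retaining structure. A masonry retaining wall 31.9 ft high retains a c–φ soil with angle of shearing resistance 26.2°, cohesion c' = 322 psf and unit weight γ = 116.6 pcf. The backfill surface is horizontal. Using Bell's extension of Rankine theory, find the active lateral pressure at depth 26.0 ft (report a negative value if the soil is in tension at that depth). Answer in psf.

K_a = (1 − sin φ)/(1 + sin φ) = 0.3874.
σ_a = K_a γ z − 2c√K_a = 0.3874×116.6×26.0 − 2×322×0.6224 = 773.7 psf.

774 psf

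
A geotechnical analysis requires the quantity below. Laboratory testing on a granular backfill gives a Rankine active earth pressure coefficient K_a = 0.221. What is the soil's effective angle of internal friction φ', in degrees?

K_a = tan²(45° − φ/2) ⇒ 45° − φ/2 = arctan(√0.221) = 25.18°.
φ = 2(45° − 25.18°) = 39.64°.

39.6°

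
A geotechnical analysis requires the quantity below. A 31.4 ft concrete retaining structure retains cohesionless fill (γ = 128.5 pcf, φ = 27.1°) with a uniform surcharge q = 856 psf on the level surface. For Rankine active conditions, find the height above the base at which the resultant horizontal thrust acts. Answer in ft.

12.0 ft

K_a = 0.3741.
Triangular part P₁ = ½K_aγH² = 23700 at H/3 = 10.47 ft; rectangular part P₂ = K_a q H = 10050 at H/2 = 15.70 ft.
ȳ = (P₁·10.47 + P₂·15.70)/(P₁+P₂) = 12.03 ft.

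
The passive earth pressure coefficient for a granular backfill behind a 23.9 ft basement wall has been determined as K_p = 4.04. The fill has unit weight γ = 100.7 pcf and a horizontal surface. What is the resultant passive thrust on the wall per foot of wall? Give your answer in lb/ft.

P = ½ K_p γ H² = 0.5 × 4.04 × 100.7 × 23.9² = 116200 lb/ft.

116000 lb/ft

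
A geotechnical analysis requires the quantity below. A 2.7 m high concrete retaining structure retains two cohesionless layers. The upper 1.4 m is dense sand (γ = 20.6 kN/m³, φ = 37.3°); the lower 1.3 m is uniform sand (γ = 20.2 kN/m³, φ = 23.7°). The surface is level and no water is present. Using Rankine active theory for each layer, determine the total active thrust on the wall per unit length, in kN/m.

28.2 kN/m

K_a1 = tan²(45°−37.3°/2) = 0.2453; K_a2 = tan²(45°−23.7°/2) = 0.4266.
Layer 1: σ at base = K_a1 γ₁ h₁ = 7.076 kPa; P₁ = ½×7.076×1.4 = 4.953.
Layer 2: σ_v at top = γ₁h₁ = 28.84; σ_h top = K_a2×28.84 = 12.30; σ_h base = K_a2×(28.84+20.2×1.3) = 23.50.
P₂ = ½(12.30+23.50)×1.3 = 23.27. Total P_a = 4.953+23.27 = 28.23 kN/m.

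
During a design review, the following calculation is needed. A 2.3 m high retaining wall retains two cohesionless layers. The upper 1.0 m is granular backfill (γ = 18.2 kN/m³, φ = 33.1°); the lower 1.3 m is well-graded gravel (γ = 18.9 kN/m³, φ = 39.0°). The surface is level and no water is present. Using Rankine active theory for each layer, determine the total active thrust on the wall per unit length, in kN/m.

11.7 kN/m

K_a1 = tan²(45°−33.1°/2) = 0.2936; K_a2 = tan²(45°−39.0°/2) = 0.2275.
Layer 1: σ at base = K_a1 γ₁ h₁ = 5.343 kPa; P₁ = ½×5.343×1.0 = 2.672.
Layer 2: σ_v at top = γ₁h₁ = 18.20; σ_h top = K_a2×18.20 = 4.141; σ_h base = K_a2×(18.20+18.9×1.3) = 9.730.
P₂ = ½(4.141+9.730)×1.3 = 9.016. Total P_a = 2.672+9.016 = 11.69 kN/m.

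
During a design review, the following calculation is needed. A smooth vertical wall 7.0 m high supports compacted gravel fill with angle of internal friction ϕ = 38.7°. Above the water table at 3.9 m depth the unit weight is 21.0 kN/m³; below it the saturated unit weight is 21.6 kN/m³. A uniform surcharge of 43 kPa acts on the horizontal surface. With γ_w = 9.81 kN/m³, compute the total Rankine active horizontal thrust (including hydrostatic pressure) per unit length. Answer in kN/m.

225 kN/m

K_a = tan²(45° − φ/2) = 0.2306.
γ' = 21.6 − 9.81 = 11.79 kN/m³. h₂ = H − d_w = 3.1 m.
σ'_h: at surface K_a·q = 9.915; at WT K_a(q+γd_w) = 28.80; at base K_a(q+γd_w+γ'h₂) = 37.23 kPa.
P₁ = ½(9.915+28.80)×3.9 = 75.49; P₂ = ½(28.80+37.23)×3.1 = 102.3; P_w = ½γ_w h₂² = 47.14.
Total = 75.49+102.3+47.14 = 225.0 kN/m.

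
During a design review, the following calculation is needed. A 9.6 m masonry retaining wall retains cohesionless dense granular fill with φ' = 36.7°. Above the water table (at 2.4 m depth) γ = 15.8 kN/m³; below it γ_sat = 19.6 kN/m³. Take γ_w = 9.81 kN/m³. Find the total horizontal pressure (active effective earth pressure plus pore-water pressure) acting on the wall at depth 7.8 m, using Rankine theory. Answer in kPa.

K_a = (1 − sin φ)/(1 + sin φ) = 0.2519.
γ' = 19.6 − 9.81 = 9.790 kN/m³.
Effective vertical stress at 7.8 m: σ'_v = 15.8×2.4 + 9.790×5.40 = 90.79 kPa.
σ'_h = K_a σ'_v = 0.2519 × 90.79 = 22.87 kPa; u = γ_w × 5.40 = 52.97 kPa.
Total σ_h = 22.87 + 52.97 = 75.84 kPa.

75.8 kPa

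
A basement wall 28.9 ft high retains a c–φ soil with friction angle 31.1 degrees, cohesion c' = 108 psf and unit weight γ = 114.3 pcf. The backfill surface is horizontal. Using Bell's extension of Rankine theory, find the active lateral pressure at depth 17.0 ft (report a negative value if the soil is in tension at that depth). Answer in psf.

K_a = (1 − sin φ)/(1 + sin φ) = 0.3188.
σ_a = K_a γ z − 2c√K_a = 0.3188×114.3×17.0 − 2×108×0.5646 = 497.5 psf.

497 psf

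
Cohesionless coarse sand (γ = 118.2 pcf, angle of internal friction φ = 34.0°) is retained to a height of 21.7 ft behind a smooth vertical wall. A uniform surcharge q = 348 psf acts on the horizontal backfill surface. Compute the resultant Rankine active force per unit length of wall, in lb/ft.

K_a = tan²(45° − φ/2) = 0.2827.
Soil triangle: ½ K_a γ H² = 0.5×0.2827×118.2×21.7² = 7868 lb/ft.
Surcharge rectangle: K_a q H = 0.2827×348×21.7 = 2135 lb/ft.
Total = 7868 + 2135 = 10000 lb/ft.

10000 lb/ft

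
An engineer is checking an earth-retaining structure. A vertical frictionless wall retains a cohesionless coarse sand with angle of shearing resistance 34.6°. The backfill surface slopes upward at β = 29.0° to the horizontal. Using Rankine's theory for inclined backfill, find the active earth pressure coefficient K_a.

K_a = cos β · (cos β − √(cos²β − cos²φ)) / (cos β + √(cos²β − cos²φ)).
cos β = 0.8746, cos φ = 0.8231, √(cos²β − cos²φ) = 0.2956.
K_a = 0.8746 × (0.8746 − 0.2956)/(0.8746 + 0.2956) = 0.4327.

0.433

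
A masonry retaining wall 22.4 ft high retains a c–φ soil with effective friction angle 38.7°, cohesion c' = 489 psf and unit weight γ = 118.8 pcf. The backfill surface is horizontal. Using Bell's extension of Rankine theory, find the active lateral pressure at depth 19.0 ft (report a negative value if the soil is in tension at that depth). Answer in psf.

50.8 psf

K_a = (1 − sin φ)/(1 + sin φ) = 0.2306.
σ_a = K_a γ z − 2c√K_a = 0.2306×118.8×19.0 − 2×489×0.4802 = 50.85 psf.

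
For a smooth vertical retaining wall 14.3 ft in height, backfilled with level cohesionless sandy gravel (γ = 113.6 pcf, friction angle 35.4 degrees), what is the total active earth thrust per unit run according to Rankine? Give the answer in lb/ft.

K_a = tan²(45° − φ/2) = 0.2664.
P_a = ½ K_a γ H² = 0.5 × 0.2664 × 113.6 × 14.3² = 3094 lb/ft.

3090 lb/ft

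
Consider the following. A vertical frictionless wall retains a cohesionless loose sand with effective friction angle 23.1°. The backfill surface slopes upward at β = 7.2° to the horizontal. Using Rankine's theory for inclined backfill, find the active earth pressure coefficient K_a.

0.451

K_a = cos β · (cos β − √(cos²β − cos²φ)) / (cos β + √(cos²β − cos²φ)).
cos β = 0.9921, cos φ = 0.9198, √(cos²β − cos²φ) = 0.3718.
K_a = 0.9921 × (0.9921 − 0.3718)/(0.9921 + 0.3718) = 0.4512.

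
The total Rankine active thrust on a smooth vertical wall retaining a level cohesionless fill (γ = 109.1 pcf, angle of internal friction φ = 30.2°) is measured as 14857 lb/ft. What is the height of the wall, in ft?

28.7 ft

K_a = 0.3307. P_a = ½ K_a γ H² ⇒ H = √(2P_a/(K_a γ)).
H = √(2×14857/(0.3307×109.1)) = 28.70 ft.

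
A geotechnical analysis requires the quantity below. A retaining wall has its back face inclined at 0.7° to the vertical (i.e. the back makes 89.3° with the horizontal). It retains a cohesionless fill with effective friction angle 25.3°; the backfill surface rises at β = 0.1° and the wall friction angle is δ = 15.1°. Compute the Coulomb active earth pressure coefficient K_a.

0.364

K_a = sin²(α+φ) / [sin²α · sin(α−δ) · (1 + √{sin(φ+δ)sin(φ−β) / (sin(α−δ)sin(α+β))})²].
With α = 89.3°, φ = 25.3°, δ = 15.1°, β = 0.1°: K_a = 0.3644.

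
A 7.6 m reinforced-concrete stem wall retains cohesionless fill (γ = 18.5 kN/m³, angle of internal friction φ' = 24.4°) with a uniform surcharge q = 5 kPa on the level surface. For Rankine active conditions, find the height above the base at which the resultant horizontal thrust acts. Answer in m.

K_a = 0.4153.
Triangular part P₁ = ½K_aγH² = 221.9 at H/3 = 2.533 m; rectangular part P₂ = K_a q H = 15.78 at H/2 = 3.800 m.
ȳ = (P₁·2.533 + P₂·3.800)/(P₁+P₂) = 2.617 m.

2.62 m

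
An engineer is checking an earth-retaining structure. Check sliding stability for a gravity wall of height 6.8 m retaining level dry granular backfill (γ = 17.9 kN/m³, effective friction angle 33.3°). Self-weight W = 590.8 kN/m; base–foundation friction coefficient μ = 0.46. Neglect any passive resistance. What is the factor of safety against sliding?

K_a = tan²(45° − 33.3°/2) = 0.2911.
P_a = ½K_aγH² = 0.5×0.2911×17.9×6.8² = 120.5 kN/m, acting at H/3 = 2.267 m above the base.
FS_sliding = μW / P_a = 0.46×590.8 / 120.5 = 2.256.

2.26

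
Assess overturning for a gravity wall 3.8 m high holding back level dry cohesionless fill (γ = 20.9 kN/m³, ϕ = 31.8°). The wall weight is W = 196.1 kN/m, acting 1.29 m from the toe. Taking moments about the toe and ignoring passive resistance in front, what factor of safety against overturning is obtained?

K_a = tan²(45° − 31.8°/2) = 0.3098.
P_a = ½K_aγH² = 0.5×0.3098×20.9×3.8² = 46.75 kN/m, acting at H/3 = 1.267 m above the base.
Overturning moment M_o = P_a × H/3 = 46.75 × 1.267 = 59.21.
Resisting moment M_r = W × 1.29 = 196.1 × 1.29 = 253.0.
FS_overturning = M_r/M_o = 253.0/59.21 = 4.272.

4.27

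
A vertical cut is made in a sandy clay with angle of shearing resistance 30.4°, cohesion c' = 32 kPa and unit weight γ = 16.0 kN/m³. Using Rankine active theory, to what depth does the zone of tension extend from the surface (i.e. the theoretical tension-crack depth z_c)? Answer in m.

6.98 m

K_a = tan²(45° − 30.4°/2) = 0.3280; √K_a = 0.5727.
The active pressure is zero where K_a γ z = 2c√K_a, so z_c = 2c/(γ√K_a) = 2×32/(16.0×0.5727) = 6.984 m.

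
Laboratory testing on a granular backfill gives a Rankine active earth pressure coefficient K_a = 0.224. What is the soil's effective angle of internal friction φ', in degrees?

39.3°

K_a = tan²(45° − φ/2) ⇒ 45° − φ/2 = arctan(√0.224) = 25.33°.
φ = 2(45° − 25.33°) = 39.34°.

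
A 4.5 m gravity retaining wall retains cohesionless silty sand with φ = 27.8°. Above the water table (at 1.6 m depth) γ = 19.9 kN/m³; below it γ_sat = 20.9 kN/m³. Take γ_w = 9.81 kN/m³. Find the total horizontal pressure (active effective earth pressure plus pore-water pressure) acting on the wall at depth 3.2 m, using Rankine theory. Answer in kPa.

33.7 kPa

K_a = (1 − sin φ)/(1 + sin φ) = 0.3639.
γ' = 20.9 − 9.81 = 11.09 kN/m³.
Effective vertical stress at 3.2 m: σ'_v = 19.9×1.6 + 11.09×1.60 = 49.58 kPa.
σ'_h = K_a σ'_v = 0.3639 × 49.58 = 18.04 kPa; u = γ_w × 1.60 = 15.70 kPa.
Total σ_h = 18.04 + 15.70 = 33.74 kPa.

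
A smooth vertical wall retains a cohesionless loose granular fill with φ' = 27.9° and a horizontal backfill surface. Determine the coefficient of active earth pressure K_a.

0.362

K_a = tan²(45° − φ/2) = tan²(31.05°) = 0.3625.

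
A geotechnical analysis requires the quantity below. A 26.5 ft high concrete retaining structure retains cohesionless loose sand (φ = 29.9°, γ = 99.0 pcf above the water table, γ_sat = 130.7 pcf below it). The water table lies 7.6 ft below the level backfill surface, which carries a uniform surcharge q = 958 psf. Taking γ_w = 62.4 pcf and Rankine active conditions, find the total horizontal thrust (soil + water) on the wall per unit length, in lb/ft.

K_a = tan²(45° − φ/2) = 0.3347.
γ' = 130.7 − 62.4 = 68.30 pcf. h₂ = H − d_w = 18.9 ft.
σ'_h: at surface K_a·q = 320.6; at WT K_a(q+γd_w) = 572.4; at base K_a(q+γd_w+γ'h₂) = 1004 psf.
P₁ = ½(320.6+572.4)×7.6 = 3394; P₂ = ½(572.4+1004)×18.9 = 14900; P_w = ½γ_w h₂² = 11140.
Total = 3394+14900+11140 = 29440 lb/ft.

29400 lb/ft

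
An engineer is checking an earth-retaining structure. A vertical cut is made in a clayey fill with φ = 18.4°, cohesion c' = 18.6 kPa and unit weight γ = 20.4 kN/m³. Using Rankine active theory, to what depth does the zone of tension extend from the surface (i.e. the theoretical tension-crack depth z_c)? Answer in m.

2.53 m

K_a = tan²(45° − 18.4°/2) = 0.5202; √K_a = 0.7212.
The active pressure is zero where K_a γ z = 2c√K_a, so z_c = 2c/(γ√K_a) = 2×18.6/(20.4×0.7212) = 2.528 m.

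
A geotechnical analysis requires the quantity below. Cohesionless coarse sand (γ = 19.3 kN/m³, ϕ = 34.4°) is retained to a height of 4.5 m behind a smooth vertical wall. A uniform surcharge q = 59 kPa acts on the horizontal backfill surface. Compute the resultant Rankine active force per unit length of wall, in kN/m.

128 kN/m

K_a = tan²(45° − φ/2) = 0.2780.
Soil triangle: ½ K_a γ H² = 0.5×0.2780×19.3×4.5² = 54.32 kN/m.
Surcharge rectangle: K_a q H = 0.2780×59×4.5 = 73.80 kN/m.
Total = 54.32 + 73.80 = 128.1 kN/m.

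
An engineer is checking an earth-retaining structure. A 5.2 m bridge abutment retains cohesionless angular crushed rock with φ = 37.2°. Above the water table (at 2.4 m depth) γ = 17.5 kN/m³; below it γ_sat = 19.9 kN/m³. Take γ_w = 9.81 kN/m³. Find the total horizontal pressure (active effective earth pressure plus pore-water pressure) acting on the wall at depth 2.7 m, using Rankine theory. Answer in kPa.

14.0 kPa

K_a = (1 − sin φ)/(1 + sin φ) = 0.2464.
γ' = 19.9 − 9.81 = 10.09 kN/m³.
Effective vertical stress at 2.7 m: σ'_v = 17.5×2.4 + 10.09×0.300 = 45.03 kPa.
σ'_h = K_a σ'_v = 0.2464 × 45.03 = 11.10 kPa; u = γ_w × 0.300 = 2.943 kPa.
Total σ_h = 11.10 + 2.943 = 14.04 kPa.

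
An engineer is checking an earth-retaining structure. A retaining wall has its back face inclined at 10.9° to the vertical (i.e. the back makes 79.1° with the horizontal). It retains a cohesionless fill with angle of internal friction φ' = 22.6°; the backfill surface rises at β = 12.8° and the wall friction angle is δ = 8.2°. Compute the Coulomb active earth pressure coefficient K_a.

K_a = sin²(α+φ) / [sin²α · sin(α−δ) · (1 + √{sin(φ+δ)sin(φ−β) / (sin(α−δ)sin(α+β))})²].
With α = 79.1°, φ = 22.6°, δ = 8.2°, β = 12.8°: K_a = 0.6191.

0.619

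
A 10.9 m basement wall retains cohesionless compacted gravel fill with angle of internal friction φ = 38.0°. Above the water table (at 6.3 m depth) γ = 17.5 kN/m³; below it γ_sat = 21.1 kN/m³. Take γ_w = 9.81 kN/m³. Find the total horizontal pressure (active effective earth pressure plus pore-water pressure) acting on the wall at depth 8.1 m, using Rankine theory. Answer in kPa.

48.7 kPa

K_a = (1 − sin φ)/(1 + sin φ) = 0.2379.
γ' = 21.1 − 9.81 = 11.29 kN/m³.
Effective vertical stress at 8.1 m: σ'_v = 17.5×6.3 + 11.29×1.80 = 130.6 kPa.
σ'_h = K_a σ'_v = 0.2379 × 130.6 = 31.06 kPa; u = γ_w × 1.80 = 17.66 kPa.
Total σ_h = 31.06 + 17.66 = 48.72 kPa.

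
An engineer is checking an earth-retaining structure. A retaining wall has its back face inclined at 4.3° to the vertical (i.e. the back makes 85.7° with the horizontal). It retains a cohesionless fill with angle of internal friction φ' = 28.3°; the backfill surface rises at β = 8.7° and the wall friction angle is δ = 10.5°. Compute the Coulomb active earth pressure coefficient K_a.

K_a = sin²(α+φ) / [sin²α · sin(α−δ) · (1 + √{sin(φ+δ)sin(φ−β) / (sin(α−δ)sin(α+β))})²].
With α = 85.7°, φ = 28.3°, δ = 10.5°, β = 8.7°: K_a = 0.4034.

0.403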